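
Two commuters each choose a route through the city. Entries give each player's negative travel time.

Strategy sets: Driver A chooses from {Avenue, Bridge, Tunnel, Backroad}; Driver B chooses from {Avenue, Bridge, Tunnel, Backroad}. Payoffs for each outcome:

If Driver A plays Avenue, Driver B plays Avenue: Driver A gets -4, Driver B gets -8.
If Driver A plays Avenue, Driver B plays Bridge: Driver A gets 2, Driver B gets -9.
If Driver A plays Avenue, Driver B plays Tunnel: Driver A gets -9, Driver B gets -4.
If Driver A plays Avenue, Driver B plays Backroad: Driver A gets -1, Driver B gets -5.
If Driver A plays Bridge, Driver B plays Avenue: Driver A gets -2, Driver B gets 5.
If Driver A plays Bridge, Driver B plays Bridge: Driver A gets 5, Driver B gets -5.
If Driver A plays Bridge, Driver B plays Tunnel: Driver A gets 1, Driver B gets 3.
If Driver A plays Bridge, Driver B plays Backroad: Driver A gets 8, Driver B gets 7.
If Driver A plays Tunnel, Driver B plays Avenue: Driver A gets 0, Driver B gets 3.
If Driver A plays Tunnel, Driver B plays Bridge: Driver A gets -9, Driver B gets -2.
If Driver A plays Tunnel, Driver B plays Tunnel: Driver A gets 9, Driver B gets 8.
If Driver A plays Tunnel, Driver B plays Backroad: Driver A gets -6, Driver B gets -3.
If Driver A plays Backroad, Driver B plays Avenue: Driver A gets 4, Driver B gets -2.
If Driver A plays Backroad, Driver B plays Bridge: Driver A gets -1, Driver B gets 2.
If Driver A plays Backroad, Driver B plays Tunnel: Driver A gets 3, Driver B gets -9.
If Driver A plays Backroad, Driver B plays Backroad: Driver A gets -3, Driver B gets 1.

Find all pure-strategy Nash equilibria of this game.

The pure Nash equilibria are (Bridge, Backroad) and (Tunnel, Tunnel).

Check each profile: it is a Nash equilibrium iff no player can strictly gain by switching unilaterally.
(Avenue, Avenue): Driver A can switch to Bridge (-4 → -2). Not NE.
(Avenue, Bridge): Driver A can switch to Bridge (2 → 5). Not NE.
(Avenue, Tunnel): Driver A can switch to Bridge (-9 → 1). Not NE.
(Avenue, Backroad): Driver A can switch to Bridge (-1 → 8). Not NE.
(Bridge, Avenue): Driver A can switch to Tunnel (-2 → 0). Not NE.
(Bridge, Bridge): Driver B can switch to Avenue (-5 → 5). Not NE.
(Bridge, Tunnel): Driver A can switch to Tunnel (1 → 9). Not NE.
(Bridge, Backroad): Driver A gets 8, best alternative -1; Driver B gets 7, best alternative 5. No profitable deviation — NE.
(Tunnel, Avenue): Driver A can switch to Backroad (0 → 4). Not NE.
(Tunnel, Bridge): Driver A can switch to Avenue (-9 → 2). Not NE.
(Tunnel, Tunnel): Driver A gets 9, best alternative 3; Driver B gets 8, best alternative 3. No profitable deviation — NE.
(Tunnel, Backroad): Driver A can switch to Avenue (-6 → -1). Not NE.
(Backroad, Avenue): Driver B can switch to Bridge (-2 → 2). Not NE.
(Backroad, Bridge): Driver A can switch to Avenue (-1 → 2). Not NE.
(The remaining 2 profiles each have a profitable deviation by the same check.)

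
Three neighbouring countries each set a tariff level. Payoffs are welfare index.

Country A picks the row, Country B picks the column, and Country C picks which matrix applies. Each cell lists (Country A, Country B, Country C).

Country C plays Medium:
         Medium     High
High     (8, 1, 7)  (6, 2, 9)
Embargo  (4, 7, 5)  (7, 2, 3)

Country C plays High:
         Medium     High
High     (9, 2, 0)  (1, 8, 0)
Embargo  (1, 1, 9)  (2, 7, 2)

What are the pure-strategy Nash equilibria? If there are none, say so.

(High, Medium, Medium): Country B can switch to High (1 → 2). Not NE.
(High, Medium, High): Country B can switch to High (2 → 8). Not NE.
(High, High, Medium): Country A can switch to Embargo (6 → 7). Not NE.
(High, High, High): Country A can switch to Embargo (1 → 2). Not NE.
(Embargo, Medium, Medium): Country A can switch to High (4 → 8). Not NE.
(Embargo, Medium, High): Country A can switch to High (1 → 9). Not NE.
(Embargo, High, Medium): Country B can switch to Medium (2 → 7). Not NE.
(Embargo, High, High): Country C can switch to Medium (2 → 3). Not NE.

none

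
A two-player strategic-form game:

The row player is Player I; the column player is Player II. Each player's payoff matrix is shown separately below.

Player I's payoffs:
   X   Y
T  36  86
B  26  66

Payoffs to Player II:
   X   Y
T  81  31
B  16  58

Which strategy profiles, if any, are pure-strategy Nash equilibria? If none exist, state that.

For each strategy profile, look for a profitable unilateral deviation.
(T, X): Player I gets 36, best alternative 26; Player II gets 81, best alternative 31. No profitable deviation — NE.
(T, Y): Player II can switch to X (31 → 81). Not NE.
(B, X): Player I can switch to T (26 → 36). Not NE.
(B, Y): Player I can switch to T (66 → 86). Not NE.

(T, X)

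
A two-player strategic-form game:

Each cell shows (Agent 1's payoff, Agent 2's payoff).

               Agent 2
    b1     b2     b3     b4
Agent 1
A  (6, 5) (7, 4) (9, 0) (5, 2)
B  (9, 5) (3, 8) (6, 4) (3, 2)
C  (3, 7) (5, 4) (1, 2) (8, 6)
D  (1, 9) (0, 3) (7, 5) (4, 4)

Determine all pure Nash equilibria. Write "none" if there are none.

(A, b1): Agent 1 can switch to B (6 → 9). Not NE.
(A, b2): Agent 2 can switch to b1 (4 → 5). Not NE.
(A, b3): Agent 2 can switch to b1 (0 → 5). Not NE.
(A, b4): Agent 1 can switch to C (5 → 8). Not NE.
(B, b1): Agent 2 can switch to b2 (5 → 8). Not NE.
(B, b2): Agent 1 can switch to A (3 → 7). Not NE.
(B, b3): Agent 1 can switch to A (6 → 9). Not NE.
(B, b4): Agent 1 can switch to A (3 → 5). Not NE.
(The remaining 8 profiles each have a profitable deviation by the same check.)

This game has no pure Nash equilibrium.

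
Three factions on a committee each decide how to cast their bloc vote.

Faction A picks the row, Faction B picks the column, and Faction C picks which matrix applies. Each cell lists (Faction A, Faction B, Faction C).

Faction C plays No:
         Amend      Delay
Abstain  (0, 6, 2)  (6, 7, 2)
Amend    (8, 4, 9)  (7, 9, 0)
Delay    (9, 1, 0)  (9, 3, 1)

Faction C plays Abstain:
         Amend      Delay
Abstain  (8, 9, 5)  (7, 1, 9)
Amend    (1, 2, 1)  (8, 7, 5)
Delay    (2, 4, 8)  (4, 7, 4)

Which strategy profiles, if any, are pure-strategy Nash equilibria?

Faction A against (Amend, No): payoffs 0, 8, 9 → best response Delay.
Faction A against (Amend, Abstain): payoffs 8, 1, 2 → best response Abstain.
Faction A against (Delay, No): payoffs 6, 7, 9 → best response Delay.
Faction A against (Delay, Abstain): payoffs 7, 8, 4 → best response Amend.
Faction B against (Abstain, No): payoffs 6, 7 → best response Delay.
Faction B against (Abstain, Abstain): payoffs 9, 1 → best response Amend.
Faction B against (Amend, No): payoffs 4, 9 → best response Delay.
Faction B against (Amend, Abstain): payoffs 2, 7 → best response Delay.
Faction B against (Delay, No): payoffs 1, 3 → best response Delay.
Faction B against (Delay, Abstain): payoffs 4, 7 → best response Delay.
Faction C against (Abstain, Amend): payoffs 2, 5 → best response Abstain.
Faction C against (Abstain, Delay): payoffs 2, 9 → best response Abstain.
Faction C against (Amend, Amend): payoffs 9, 1 → best response No.
Faction C against (Amend, Delay): payoffs 0, 5 → best response Abstain.
Faction C against (Delay, Amend): payoffs 0, 8 → best response Abstain.
Faction C against (Delay, Delay): payoffs 1, 4 → best response Abstain.
Mutual best responses: (Abstain, Amend, Abstain); (Amend, Delay, Abstain).

(Abstain, Amend, Abstain), (Amend, Delay, Abstain)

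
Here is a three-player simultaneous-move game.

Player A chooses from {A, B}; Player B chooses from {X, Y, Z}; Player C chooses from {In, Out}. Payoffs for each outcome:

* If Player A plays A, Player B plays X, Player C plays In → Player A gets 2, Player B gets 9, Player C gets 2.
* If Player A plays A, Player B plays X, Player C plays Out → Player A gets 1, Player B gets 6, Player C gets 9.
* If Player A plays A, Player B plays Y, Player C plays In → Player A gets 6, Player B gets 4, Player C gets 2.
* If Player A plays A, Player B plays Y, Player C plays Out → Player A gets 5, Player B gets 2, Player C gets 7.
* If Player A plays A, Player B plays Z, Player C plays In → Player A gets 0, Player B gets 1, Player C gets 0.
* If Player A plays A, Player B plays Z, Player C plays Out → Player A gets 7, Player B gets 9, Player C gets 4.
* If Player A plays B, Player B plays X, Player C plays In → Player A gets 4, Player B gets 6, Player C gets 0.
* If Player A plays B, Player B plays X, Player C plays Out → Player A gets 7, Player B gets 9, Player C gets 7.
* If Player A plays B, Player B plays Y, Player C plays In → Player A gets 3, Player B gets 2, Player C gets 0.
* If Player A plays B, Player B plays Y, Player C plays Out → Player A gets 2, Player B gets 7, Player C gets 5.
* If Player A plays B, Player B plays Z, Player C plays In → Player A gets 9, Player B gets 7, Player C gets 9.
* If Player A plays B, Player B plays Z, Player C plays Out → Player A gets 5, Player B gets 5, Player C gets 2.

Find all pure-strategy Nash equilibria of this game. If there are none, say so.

(A, Z, Out), (B, X, Out), (B, Z, In)

For each strategy profile, look for a profitable unilateral deviation.
(A, X, In): Player A can switch to B (2 → 4). Not NE.
(A, X, Out): Player A can switch to B (1 → 7). Not NE.
(A, Y, In): Player B can switch to X (4 → 9). Not NE.
(A, Y, Out): Player B can switch to X (2 → 6). Not NE.
(A, Z, In): Player A can switch to B (0 → 9). Not NE.
(A, Z, Out): Player A gets 7, best alternative 5; Player B gets 9, best alternative 6; Player C gets 4, best alternative 0. No profitable deviation — NE.
(B, X, In): Player B can switch to Z (6 → 7). Not NE.
(B, X, Out): Player A gets 7, best alternative 1; Player B gets 9, best alternative 7; Player C gets 7, best alternative 0. No profitable deviation — NE.
(B, Y, In): Player A can switch to A (3 → 6). Not NE.
(B, Y, Out): Player A can switch to A (2 → 5). Not NE.
(B, Z, In): Player A gets 9, best alternative 0; Player B gets 7, best alternative 6; Player C gets 9, best alternative 2. No profitable deviation — NE.
(B, Z, Out): Player A can switch to A (5 → 7). Not NE.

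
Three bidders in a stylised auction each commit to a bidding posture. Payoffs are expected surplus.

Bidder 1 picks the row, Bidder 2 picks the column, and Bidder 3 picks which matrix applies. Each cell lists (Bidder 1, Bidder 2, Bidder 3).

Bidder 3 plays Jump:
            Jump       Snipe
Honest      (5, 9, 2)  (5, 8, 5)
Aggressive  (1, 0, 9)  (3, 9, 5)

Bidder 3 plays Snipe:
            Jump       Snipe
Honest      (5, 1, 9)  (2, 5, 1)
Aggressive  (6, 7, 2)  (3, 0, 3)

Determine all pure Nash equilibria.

Bidder 1 against (Jump, Jump): payoffs 5, 1 → best response Honest.
Bidder 1 against (Jump, Snipe): payoffs 5, 6 → best response Aggressive.
Bidder 1 against (Snipe, Jump): payoffs 5, 3 → best response Honest.
Bidder 1 against (Snipe, Snipe): payoffs 2, 3 → best response Aggressive.
Bidder 2 against (Honest, Jump): payoffs 9, 8 → best response Jump.
Bidder 2 against (Honest, Snipe): payoffs 1, 5 → best response Snipe.
Bidder 2 against (Aggressive, Jump): payoffs 0, 9 → best response Snipe.
Bidder 2 against (Aggressive, Snipe): payoffs 7, 0 → best response Jump.
Bidder 3 against (Honest, Jump): payoffs 2, 9 → best response Snipe.
Bidder 3 against (Honest, Snipe): payoffs 5, 1 → best response Jump.
Bidder 3 against (Aggressive, Jump): payoffs 9, 2 → best response Jump.
Bidder 3 against (Aggressive, Snipe): payoffs 5, 3 → best response Jump.
No profile is a mutual best response for all players.

This game has no pure Nash equilibrium.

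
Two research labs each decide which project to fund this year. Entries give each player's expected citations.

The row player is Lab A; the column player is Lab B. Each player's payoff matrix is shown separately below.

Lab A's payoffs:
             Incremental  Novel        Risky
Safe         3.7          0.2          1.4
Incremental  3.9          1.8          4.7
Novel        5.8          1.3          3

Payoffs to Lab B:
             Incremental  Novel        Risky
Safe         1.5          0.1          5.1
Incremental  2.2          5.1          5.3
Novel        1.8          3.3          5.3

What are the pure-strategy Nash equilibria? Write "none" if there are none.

Lab A against Incremental: payoffs 3.7, 3.9, 5.8 → best response Novel.
Lab A against Novel: payoffs 0.2, 1.8, 1.3 → best response Incremental.
Lab A against Risky: payoffs 1.4, 4.7, 3 → best response Incremental.
Lab B against Safe: payoffs 1.5, 0.1, 5.1 → best response Risky.
Lab B against Incremental: payoffs 2.2, 5.1, 5.3 → best response Risky.
Lab B against Novel: payoffs 1.8, 3.3, 5.3 → best response Risky.
Mutual best responses: (Incremental, Risky).

The unique pure-strategy Nash equilibrium is (Incremental, Risky).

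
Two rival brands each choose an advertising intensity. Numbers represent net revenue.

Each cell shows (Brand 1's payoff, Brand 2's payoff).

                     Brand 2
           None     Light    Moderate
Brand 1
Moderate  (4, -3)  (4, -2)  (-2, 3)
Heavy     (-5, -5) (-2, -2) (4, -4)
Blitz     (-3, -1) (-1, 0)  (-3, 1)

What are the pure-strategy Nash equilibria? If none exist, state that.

For each player, find the best response to each opponent profile; mutual best responses are the pure NE.
Brand 1 against None: payoffs 4, -5, -3 → best response Moderate.
Brand 1 against Light: payoffs 4, -2, -1 → best response Moderate.
Brand 1 against Moderate: payoffs -2, 4, -3 → best response Heavy.
Brand 2 against Moderate: payoffs -3, -2, 3 → best response Moderate.
Brand 2 against Heavy: payoffs -5, -2, -4 → best response Light.
Brand 2 against Blitz: payoffs -1, 0, 1 → best response Moderate.
No profile is a mutual best response for all players.

No pure-strategy Nash equilibrium.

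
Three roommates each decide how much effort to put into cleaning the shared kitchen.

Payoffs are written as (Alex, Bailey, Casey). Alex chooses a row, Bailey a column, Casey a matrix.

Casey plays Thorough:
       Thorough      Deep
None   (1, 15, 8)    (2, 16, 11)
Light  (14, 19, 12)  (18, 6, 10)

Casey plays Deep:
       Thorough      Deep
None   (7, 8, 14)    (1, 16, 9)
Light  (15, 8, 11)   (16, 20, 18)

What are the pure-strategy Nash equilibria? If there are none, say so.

The pure Nash equilibria are (Light, Thorough, Thorough) and (Light, Deep, Deep).

Mark each player's best response to every combination of opponents' strategies; a profile where every player is best-responding is a pure Nash equilibrium.
Alex against (Thorough, Thorough): payoffs 1, 14 → best response Light.
Alex against (Thorough, Deep): payoffs 7, 15 → best response Light.
Alex against (Deep, Thorough): payoffs 2, 18 → best response Light.
Alex against (Deep, Deep): payoffs 1, 16 → best response Light.
Bailey against (None, Thorough): payoffs 15, 16 → best response Deep.
Bailey against (None, Deep): payoffs 8, 16 → best response Deep.
Bailey against (Light, Thorough): payoffs 19, 6 → best response Thorough.
Bailey against (Light, Deep): payoffs 8, 20 → best response Deep.
Casey against (None, Thorough): payoffs 8, 14 → best response Deep.
Casey against (None, Deep): payoffs 11, 9 → best response Thorough.
Casey against (Light, Thorough): payoffs 12, 11 → best response Thorough.
Casey against (Light, Deep): payoffs 10, 18 → best response Deep.
Mutual best responses: (Light, Thorough, Thorough); (Light, Deep, Deep).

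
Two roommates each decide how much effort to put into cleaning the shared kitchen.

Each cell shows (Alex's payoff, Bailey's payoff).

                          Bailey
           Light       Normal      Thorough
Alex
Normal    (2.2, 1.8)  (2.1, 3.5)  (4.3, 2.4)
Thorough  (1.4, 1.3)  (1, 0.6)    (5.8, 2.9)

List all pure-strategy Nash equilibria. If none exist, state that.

The pure Nash equilibria are (Normal, Normal), (Thorough, Thorough).

(Normal, Light): Bailey can switch to Normal (1.8 → 3.5). Not NE.
(Normal, Normal): Alex gets 2.1, best alternative 1; Bailey gets 3.5, best alternative 2.4. No profitable deviation — NE.
(Normal, Thorough): Alex can switch to Thorough (4.3 → 5.8). Not NE.
(Thorough, Light): Alex can switch to Normal (1.4 → 2.2). Not NE.
(Thorough, Normal): Alex can switch to Normal (1 → 2.1). Not NE.
(Thorough, Thorough): Alex gets 5.8, best alternative 4.3; Bailey gets 2.9, best alternative 1.3. No profitable deviation — NE.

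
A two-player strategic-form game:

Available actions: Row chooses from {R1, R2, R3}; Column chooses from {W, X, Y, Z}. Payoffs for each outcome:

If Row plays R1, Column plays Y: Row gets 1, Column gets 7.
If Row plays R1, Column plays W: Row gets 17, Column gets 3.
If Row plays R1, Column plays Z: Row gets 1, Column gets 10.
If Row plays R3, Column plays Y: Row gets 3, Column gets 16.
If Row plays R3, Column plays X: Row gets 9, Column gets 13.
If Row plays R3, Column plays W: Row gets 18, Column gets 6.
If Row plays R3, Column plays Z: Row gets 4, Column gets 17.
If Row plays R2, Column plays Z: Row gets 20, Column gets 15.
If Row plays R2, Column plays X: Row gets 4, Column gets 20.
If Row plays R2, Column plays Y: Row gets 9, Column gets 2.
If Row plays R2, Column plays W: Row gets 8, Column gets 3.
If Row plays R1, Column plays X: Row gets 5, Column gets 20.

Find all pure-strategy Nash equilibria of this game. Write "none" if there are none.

Row against W: payoffs 17, 8, 18 → best response R3.
Row against X: payoffs 5, 4, 9 → best response R3.
Row against Y: payoffs 1, 9, 3 → best response R2.
Row against Z: payoffs 1, 20, 4 → best response R2.
Column against R1: payoffs 3, 20, 7, 10 → best response X.
Column against R2: payoffs 3, 20, 2, 15 → best response X.
Column against R3: payoffs 6, 13, 16, 17 → best response Z.
No profile is a mutual best response for all players.

There is no pure-strategy Nash equilibrium.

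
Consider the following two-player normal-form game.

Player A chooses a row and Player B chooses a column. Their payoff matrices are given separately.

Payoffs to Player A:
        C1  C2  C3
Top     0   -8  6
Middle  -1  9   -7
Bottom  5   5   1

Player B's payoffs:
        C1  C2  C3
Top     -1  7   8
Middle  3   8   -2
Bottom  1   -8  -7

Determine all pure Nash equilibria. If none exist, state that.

For each player, find the best response to each opponent profile; mutual best responses are the pure NE.
Player A against C1: payoffs 0, -1, 5 → best response Bottom.
Player A against C2: payoffs -8, 9, 5 → best response Middle.
Player A against C3: payoffs 6, -7, 1 → best response Top.
Player B against Top: payoffs -1, 7, 8 → best response C3.
Player B against Middle: payoffs 3, 8, -2 → best response C2.
Player B against Bottom: payoffs 1, -8, -7 → best response C1.
Mutual best responses: (Top, C3); (Middle, C2); (Bottom, C1).

Pure-strategy Nash equilibria: (Top, C3), (Middle, C2), (Bottom, C1)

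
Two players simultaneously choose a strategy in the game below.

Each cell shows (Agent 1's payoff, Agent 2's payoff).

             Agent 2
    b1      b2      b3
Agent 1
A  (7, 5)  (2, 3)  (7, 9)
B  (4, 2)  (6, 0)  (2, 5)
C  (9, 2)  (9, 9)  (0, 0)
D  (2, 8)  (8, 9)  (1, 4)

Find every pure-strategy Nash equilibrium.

Mark each player's best response to every combination of opponents' strategies; a profile where every player is best-responding is a pure Nash equilibrium.
Agent 1 against b1: payoffs 7, 4, 9, 2 → best response C.
Agent 1 against b2: payoffs 2, 6, 9, 8 → best response C.
Agent 1 against b3: payoffs 7, 2, 0, 1 → best response A.
Agent 2 against A: payoffs 5, 3, 9 → best response b3.
Agent 2 against B: payoffs 2, 0, 5 → best response b3.
Agent 2 against C: payoffs 2, 9, 0 → best response b2.
Agent 2 against D: payoffs 8, 9, 4 → best response b2.
Mutual best responses: (A, b3); (C, b2).

The pure Nash equilibria are (A, b3), (C, b2).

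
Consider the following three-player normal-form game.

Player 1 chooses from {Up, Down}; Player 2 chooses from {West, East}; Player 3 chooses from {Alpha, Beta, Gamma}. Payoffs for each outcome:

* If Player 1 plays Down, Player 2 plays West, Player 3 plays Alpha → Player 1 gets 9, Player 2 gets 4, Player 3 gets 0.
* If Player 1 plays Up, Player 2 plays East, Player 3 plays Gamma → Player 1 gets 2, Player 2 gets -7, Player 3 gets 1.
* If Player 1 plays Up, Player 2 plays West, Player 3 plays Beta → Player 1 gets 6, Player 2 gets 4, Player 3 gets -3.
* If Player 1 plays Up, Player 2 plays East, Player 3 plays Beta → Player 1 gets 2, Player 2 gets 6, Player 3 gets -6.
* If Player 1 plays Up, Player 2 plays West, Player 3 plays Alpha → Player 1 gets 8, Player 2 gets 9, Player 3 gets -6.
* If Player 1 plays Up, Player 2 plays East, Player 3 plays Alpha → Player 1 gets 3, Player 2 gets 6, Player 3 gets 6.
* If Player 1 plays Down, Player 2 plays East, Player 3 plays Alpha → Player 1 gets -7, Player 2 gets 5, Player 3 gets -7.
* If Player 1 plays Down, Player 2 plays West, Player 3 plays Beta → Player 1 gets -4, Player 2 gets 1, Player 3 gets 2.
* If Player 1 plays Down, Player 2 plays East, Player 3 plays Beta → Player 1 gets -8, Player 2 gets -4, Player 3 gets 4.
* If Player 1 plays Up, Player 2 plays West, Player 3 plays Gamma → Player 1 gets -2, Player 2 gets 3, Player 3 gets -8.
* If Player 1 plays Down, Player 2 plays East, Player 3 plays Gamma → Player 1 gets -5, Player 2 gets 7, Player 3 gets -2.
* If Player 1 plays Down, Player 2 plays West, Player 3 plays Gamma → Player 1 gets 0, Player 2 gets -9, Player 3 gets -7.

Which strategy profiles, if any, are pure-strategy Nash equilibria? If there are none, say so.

There is no pure-strategy Nash equilibrium.

Mark each player's best response to every combination of opponents' strategies; a profile where every player is best-responding is a pure Nash equilibrium.
Player 1 against (West, Alpha): payoffs 8, 9 → best response Down.
Player 1 against (West, Beta): payoffs 6, -4 → best response Up.
Player 1 against (West, Gamma): payoffs -2, 0 → best response Down.
Player 1 against (East, Alpha): payoffs 3, -7 → best response Up.
Player 1 against (East, Beta): payoffs 2, -8 → best response Up.
Player 1 against (East, Gamma): payoffs 2, -5 → best response Up.
Player 2 against (Up, Alpha): payoffs 9, 6 → best response West.
Player 2 against (Up, Beta): payoffs 4, 6 → best response East.
Player 2 against (Up, Gamma): payoffs 3, -7 → best response West.
Player 2 against (Down, Alpha): payoffs 4, 5 → best response East.
Player 2 against (Down, Beta): payoffs 1, -4 → best response West.
Player 2 against (Down, Gamma): payoffs -9, 7 → best response East.
Player 3 against (Up, West): payoffs -6, -3, -8 → best response Beta.
Player 3 against (Up, East): payoffs 6, -6, 1 → best response Alpha.
Player 3 against (Down, West): payoffs 0, 2, -7 → best response Beta.
Player 3 against (Down, East): payoffs -7, 4, -2 → best response Beta.
No profile is a mutual best response for all players.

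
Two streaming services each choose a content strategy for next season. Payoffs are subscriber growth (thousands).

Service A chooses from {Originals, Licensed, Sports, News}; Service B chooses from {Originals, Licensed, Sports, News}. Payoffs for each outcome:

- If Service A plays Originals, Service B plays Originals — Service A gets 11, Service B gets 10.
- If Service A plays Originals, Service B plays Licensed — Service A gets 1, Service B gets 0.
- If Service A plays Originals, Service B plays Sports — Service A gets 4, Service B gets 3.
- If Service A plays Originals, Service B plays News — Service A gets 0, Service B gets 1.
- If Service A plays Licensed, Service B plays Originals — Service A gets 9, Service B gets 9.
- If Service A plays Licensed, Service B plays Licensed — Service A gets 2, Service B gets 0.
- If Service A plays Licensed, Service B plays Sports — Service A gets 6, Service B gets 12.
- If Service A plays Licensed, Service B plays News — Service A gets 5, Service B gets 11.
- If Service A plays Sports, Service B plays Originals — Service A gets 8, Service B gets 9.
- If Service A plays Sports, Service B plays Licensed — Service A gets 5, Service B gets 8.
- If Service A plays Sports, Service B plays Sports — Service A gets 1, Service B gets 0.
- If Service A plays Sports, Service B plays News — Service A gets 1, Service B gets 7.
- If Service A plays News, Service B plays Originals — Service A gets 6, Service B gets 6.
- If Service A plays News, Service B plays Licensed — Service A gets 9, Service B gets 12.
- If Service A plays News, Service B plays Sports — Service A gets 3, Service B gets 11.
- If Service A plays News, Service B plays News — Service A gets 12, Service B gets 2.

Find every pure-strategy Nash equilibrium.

Service A against Originals: payoffs 11, 9, 8, 6 → best response Originals.
Service A against Licensed: payoffs 1, 2, 5, 9 → best response News.
Service A against Sports: payoffs 4, 6, 1, 3 → best response Licensed.
Service A against News: payoffs 0, 5, 1, 12 → best response News.
Service B against Originals: payoffs 10, 0, 3, 1 → best response Originals.
Service B against Licensed: payoffs 9, 0, 12, 11 → best response Sports.
Service B against Sports: payoffs 9, 8, 0, 7 → best response Originals.
Service B against News: payoffs 6, 12, 11, 2 → best response Licensed.
Mutual best responses: (Originals, Originals); (Licensed, Sports); (News, Licensed).

Pure-strategy Nash equilibria: (Originals, Originals); (Licensed, Sports); (News, Licensed)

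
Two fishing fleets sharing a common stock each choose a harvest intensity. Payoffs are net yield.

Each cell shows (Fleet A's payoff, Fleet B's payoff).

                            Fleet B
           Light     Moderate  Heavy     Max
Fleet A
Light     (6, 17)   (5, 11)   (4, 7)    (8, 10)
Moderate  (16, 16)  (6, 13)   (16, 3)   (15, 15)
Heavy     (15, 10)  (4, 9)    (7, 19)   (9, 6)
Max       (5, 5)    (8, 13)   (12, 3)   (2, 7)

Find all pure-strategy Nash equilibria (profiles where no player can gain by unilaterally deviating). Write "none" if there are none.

Mark each player's best response to every combination of opponents' strategies; a profile where every player is best-responding is a pure Nash equilibrium.
Fleet A against Light: payoffs 6, 16, 15, 5 → best response Moderate.
Fleet A against Moderate: payoffs 5, 6, 4, 8 → best response Max.
Fleet A against Heavy: payoffs 4, 16, 7, 12 → best response Moderate.
Fleet A against Max: payoffs 8, 15, 9, 2 → best response Moderate.
Fleet B against Light: payoffs 17, 11, 7, 10 → best response Light.
Fleet B against Moderate: payoffs 16, 13, 3, 15 → best response Light.
Fleet B against Heavy: payoffs 10, 9, 19, 6 → best response Heavy.
Fleet B against Max: payoffs 5, 13, 3, 7 → best response Moderate.
Mutual best responses: (Moderate, Light); (Max, Moderate).

The pure Nash equilibria are (Moderate, Light); (Max, Moderate).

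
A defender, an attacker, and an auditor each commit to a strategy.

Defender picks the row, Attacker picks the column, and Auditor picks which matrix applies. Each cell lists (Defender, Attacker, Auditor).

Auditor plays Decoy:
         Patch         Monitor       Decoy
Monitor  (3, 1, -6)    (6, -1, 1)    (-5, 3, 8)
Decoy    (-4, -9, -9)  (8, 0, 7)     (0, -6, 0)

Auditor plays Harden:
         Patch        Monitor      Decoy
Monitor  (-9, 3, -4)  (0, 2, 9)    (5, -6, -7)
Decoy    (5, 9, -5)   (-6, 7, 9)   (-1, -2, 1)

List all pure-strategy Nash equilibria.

(Decoy, Patch, Harden)

Defender against (Patch, Decoy): payoffs 3, -4 → best response Monitor.
Defender against (Patch, Harden): payoffs -9, 5 → best response Decoy.
Defender against (Monitor, Decoy): payoffs 6, 8 → best response Decoy.
Defender against (Monitor, Harden): payoffs 0, -6 → best response Monitor.
Defender against (Decoy, Decoy): payoffs -5, 0 → best response Decoy.
Defender against (Decoy, Harden): payoffs 5, -1 → best response Monitor.
Attacker against (Monitor, Decoy): payoffs 1, -1, 3 → best response Decoy.
Attacker against (Monitor, Harden): payoffs 3, 2, -6 → best response Patch.
Attacker against (Decoy, Decoy): payoffs -9, 0, -6 → best response Monitor.
Attacker against (Decoy, Harden): payoffs 9, 7, -2 → best response Patch.
Auditor against (Monitor, Patch): payoffs -6, -4 → best response Harden.
Auditor against (Monitor, Monitor): payoffs 1, 9 → best response Harden.
Auditor against (Monitor, Decoy): payoffs 8, -7 → best response Decoy.
Auditor against (Decoy, Patch): payoffs -9, -5 → best response Harden.
Auditor against (Decoy, Monitor): payoffs 7, 9 → best response Harden.
Auditor against (Decoy, Decoy): payoffs 0, 1 → best response Harden.
Mutual best responses: (Decoy, Patch, Harden).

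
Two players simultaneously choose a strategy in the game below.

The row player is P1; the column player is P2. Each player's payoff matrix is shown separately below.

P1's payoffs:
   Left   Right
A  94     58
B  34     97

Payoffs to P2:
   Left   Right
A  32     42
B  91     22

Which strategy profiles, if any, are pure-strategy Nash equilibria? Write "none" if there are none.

There is no pure-strategy Nash equilibrium.

P1 against Left: payoffs 94, 34 → best response A.
P1 against Right: payoffs 58, 97 → best response B.
P2 against A: payoffs 32, 42 → best response Right.
P2 against B: payoffs 91, 22 → best response Left.
No profile is a mutual best response for all players.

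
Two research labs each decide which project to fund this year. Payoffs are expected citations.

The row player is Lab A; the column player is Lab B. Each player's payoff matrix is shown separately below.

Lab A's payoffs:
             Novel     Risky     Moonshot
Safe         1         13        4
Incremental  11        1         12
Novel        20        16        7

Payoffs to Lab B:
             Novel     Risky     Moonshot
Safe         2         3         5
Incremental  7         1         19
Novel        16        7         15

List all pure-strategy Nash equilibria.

(Safe, Novel): Lab A can switch to Incremental (1 → 11). Not NE.
(Safe, Risky): Lab A can switch to Novel (13 → 16). Not NE.
(Safe, Moonshot): Lab A can switch to Incremental (4 → 12). Not NE.
(Incremental, Novel): Lab A can switch to Novel (11 → 20). Not NE.
(Incremental, Risky): Lab A can switch to Safe (1 → 13). Not NE.
(Incremental, Moonshot): Lab A gets 12, best alternative 7; Lab B gets 19, best alternative 7. No profitable deviation — NE.
(Novel, Novel): Lab A gets 20, best alternative 11; Lab B gets 16, best alternative 15. No profitable deviation — NE.
(Novel, Risky): Lab B can switch to Novel (7 → 16). Not NE.
(The remaining 1 profile has a profitable deviation by the same check.)

(Incremental, Moonshot), (Novel, Novel)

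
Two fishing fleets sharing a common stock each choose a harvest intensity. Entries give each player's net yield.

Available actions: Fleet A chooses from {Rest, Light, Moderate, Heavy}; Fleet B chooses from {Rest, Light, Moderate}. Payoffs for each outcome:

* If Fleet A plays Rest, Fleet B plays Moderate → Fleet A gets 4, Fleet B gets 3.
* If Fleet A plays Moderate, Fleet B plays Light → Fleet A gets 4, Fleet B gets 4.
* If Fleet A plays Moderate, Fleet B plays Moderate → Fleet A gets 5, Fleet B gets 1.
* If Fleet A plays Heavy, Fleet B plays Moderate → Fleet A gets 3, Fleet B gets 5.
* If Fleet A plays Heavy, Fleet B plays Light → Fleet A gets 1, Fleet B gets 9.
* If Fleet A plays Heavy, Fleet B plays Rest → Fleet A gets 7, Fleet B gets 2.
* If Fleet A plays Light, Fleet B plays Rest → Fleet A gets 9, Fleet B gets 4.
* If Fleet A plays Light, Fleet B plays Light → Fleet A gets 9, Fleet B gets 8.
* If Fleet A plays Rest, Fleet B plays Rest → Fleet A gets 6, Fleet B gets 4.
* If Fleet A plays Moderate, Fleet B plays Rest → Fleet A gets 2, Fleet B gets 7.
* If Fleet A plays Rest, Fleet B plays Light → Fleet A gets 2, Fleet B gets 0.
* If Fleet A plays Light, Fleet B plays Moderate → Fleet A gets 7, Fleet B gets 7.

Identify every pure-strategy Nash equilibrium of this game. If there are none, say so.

(Rest, Rest): Fleet A can switch to Light (6 → 9). Not NE.
(Rest, Light): Fleet A can switch to Light (2 → 9). Not NE.
(Rest, Moderate): Fleet A can switch to Light (4 → 7). Not NE.
(Light, Rest): Fleet B can switch to Light (4 → 8). Not NE.
(Light, Light): Fleet A gets 9, best alternative 4; Fleet B gets 8, best alternative 7. No profitable deviation — NE.
(Light, Moderate): Fleet B can switch to Light (7 → 8). Not NE.
(Moderate, Rest): Fleet A can switch to Rest (2 → 6). Not NE.
(Moderate, Light): Fleet A can switch to Light (4 → 9). Not NE.
(Moderate, Moderate): Fleet A can switch to Light (5 → 7). Not NE.
(Heavy, Rest): Fleet A can switch to Light (7 → 9). Not NE.
(Heavy, Light): Fleet A can switch to Rest (1 → 2). Not NE.
(The remaining 1 profile has a profitable deviation by the same check.)

Pure NE: (Light, Light)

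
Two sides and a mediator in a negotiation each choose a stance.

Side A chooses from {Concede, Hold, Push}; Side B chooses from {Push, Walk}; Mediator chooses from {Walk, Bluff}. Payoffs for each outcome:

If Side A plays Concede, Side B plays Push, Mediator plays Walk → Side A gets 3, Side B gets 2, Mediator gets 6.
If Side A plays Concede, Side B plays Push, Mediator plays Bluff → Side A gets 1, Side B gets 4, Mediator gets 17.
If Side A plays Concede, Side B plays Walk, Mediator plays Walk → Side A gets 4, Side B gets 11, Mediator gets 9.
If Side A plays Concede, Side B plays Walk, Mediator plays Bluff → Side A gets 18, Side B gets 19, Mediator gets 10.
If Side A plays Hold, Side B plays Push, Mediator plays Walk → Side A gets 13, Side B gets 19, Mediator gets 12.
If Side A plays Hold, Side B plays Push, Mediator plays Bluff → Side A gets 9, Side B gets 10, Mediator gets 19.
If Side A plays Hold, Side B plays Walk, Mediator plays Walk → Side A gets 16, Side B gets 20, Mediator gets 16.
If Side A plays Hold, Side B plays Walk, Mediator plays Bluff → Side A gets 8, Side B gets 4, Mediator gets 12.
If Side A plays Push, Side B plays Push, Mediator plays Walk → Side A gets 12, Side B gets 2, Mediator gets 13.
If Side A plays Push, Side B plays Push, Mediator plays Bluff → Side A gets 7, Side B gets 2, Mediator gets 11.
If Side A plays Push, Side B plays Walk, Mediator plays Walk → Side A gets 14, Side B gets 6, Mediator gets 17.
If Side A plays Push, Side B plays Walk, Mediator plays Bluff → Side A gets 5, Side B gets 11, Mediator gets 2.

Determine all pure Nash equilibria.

Pure-strategy Nash equilibria: (Concede, Walk, Bluff) and (Hold, Push, Bluff) and (Hold, Walk, Walk)

(Concede, Push, Walk): Side A can switch to Hold (3 → 13). Not NE.
(Concede, Push, Bluff): Side A can switch to Hold (1 → 9). Not NE.
(Concede, Walk, Walk): Side A can switch to Hold (4 → 16). Not NE.
(Concede, Walk, Bluff): Side A gets 18, best alternative 8; Side B gets 19, best alternative 4; Mediator gets 10, best alternative 9. No profitable deviation — NE.
(Hold, Push, Walk): Side B can switch to Walk (19 → 20). Not NE.
(Hold, Push, Bluff): Side A gets 9, best alternative 7; Side B gets 10, best alternative 4; Mediator gets 19, best alternative 12. No profitable deviation — NE.
(Hold, Walk, Walk): Side A gets 16, best alternative 14; Side B gets 20, best alternative 19; Mediator gets 16, best alternative 12. No profitable deviation — NE.
(Hold, Walk, Bluff): Side A can switch to Concede (8 → 18). Not NE.
(Push, Push, Walk): Side A can switch to Hold (12 → 13). Not NE.
(Push, Push, Bluff): Side A can switch to Hold (7 → 9). Not NE.
(Push, Walk, Walk): Side A can switch to Hold (14 → 16). Not NE.
(Push, Walk, Bluff): Side A can switch to Concede (5 → 18). Not NE.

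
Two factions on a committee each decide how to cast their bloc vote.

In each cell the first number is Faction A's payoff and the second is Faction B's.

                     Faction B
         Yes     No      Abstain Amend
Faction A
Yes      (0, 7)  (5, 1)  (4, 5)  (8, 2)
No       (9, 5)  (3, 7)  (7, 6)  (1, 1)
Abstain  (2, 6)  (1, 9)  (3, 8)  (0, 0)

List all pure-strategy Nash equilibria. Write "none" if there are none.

Faction A against Yes: payoffs 0, 9, 2 → best response No.
Faction A against No: payoffs 5, 3, 1 → best response Yes.
Faction A against Abstain: payoffs 4, 7, 3 → best response No.
Faction A against Amend: payoffs 8, 1, 0 → best response Yes.
Faction B against Yes: payoffs 7, 1, 5, 2 → best response Yes.
Faction B against No: payoffs 5, 7, 6, 1 → best response No.
Faction B against Abstain: payoffs 6, 9, 8, 0 → best response No.
No profile is a mutual best response for all players.

none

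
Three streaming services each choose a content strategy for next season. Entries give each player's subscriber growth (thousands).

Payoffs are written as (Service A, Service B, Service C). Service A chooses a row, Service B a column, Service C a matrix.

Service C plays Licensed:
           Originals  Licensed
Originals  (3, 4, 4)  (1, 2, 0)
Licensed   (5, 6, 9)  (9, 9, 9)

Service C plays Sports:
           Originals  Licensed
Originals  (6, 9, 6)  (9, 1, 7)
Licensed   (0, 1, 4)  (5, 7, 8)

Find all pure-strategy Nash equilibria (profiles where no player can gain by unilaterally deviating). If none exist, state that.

The pure Nash equilibria are (Originals, Originals, Sports) and (Licensed, Licensed, Licensed).

Service A against (Originals, Licensed): payoffs 3, 5 → best response Licensed.
Service A against (Originals, Sports): payoffs 6, 0 → best response Originals.
Service A against (Licensed, Licensed): payoffs 1, 9 → best response Licensed.
Service A against (Licensed, Sports): payoffs 9, 5 → best response Originals.
Service B against (Originals, Licensed): payoffs 4, 2 → best response Originals.
Service B against (Originals, Sports): payoffs 9, 1 → best response Originals.
Service B against (Licensed, Licensed): payoffs 6, 9 → best response Licensed.
Service B against (Licensed, Sports): payoffs 1, 7 → best response Licensed.
Service C against (Originals, Originals): payoffs 4, 6 → best response Sports.
Service C against (Originals, Licensed): payoffs 0, 7 → best response Sports.
Service C against (Licensed, Originals): payoffs 9, 4 → best response Licensed.
Service C against (Licensed, Licensed): payoffs 9, 8 → best response Licensed.
Mutual best responses: (Originals, Originals, Sports); (Licensed, Licensed, Licensed).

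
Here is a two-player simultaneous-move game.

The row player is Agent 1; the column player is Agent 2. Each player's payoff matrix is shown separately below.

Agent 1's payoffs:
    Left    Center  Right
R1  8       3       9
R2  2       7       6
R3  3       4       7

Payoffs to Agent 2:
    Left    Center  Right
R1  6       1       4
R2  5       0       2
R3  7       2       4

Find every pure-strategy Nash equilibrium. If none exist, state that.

Agent 1 against Left: payoffs 8, 2, 3 → best response R1.
Agent 1 against Center: payoffs 3, 7, 4 → best response R2.
Agent 1 against Right: payoffs 9, 6, 7 → best response R1.
Agent 2 against R1: payoffs 6, 1, 4 → best response Left.
Agent 2 against R2: payoffs 5, 0, 2 → best response Left.
Agent 2 against R3: payoffs 7, 2, 4 → best response Left.
Mutual best responses: (R1, Left).

(R1, Left)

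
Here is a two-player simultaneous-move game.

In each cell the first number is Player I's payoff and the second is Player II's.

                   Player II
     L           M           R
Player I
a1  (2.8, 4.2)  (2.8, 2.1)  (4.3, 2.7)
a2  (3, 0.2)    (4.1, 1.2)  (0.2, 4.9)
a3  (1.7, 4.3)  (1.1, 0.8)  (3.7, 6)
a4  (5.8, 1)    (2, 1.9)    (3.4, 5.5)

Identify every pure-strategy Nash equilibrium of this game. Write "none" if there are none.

(a1, L): Player I can switch to a2 (2.8 → 3). Not NE.
(a1, M): Player I can switch to a2 (2.8 → 4.1). Not NE.
(a1, R): Player II can switch to L (2.7 → 4.2). Not NE.
(a2, L): Player I can switch to a4 (3 → 5.8). Not NE.
(a2, M): Player II can switch to R (1.2 → 4.9). Not NE.
(a2, R): Player I can switch to a1 (0.2 → 4.3). Not NE.
(a3, L): Player I can switch to a1 (1.7 → 2.8). Not NE.
(a3, M): Player I can switch to a1 (1.1 → 2.8). Not NE.
(The remaining 4 profiles each have a profitable deviation by the same check.)

There is no pure-strategy Nash equilibrium.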